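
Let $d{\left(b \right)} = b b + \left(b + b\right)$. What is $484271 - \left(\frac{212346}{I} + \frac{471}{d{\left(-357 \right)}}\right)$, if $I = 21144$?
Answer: $\frac{72092596417917}{148871380} \approx 4.8426 \cdot 10^{5}$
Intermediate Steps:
$d{\left(b \right)} = b^{2} + 2 b$
$484271 - \left(\frac{212346}{I} + \frac{471}{d{\left(-357 \right)}}\right) = 484271 - \left(\frac{212346}{21144} + \frac{471}{\left(-357\right) \left(2 - 357\right)}\right) = 484271 - \left(212346 \cdot \frac{1}{21144} + \frac{471}{\left(-357\right) \left(-355\right)}\right) = 484271 - \left(\frac{35391}{3524} + \frac{471}{126735}\right) = 484271 - \left(\frac{35391}{3524} + 471 \cdot \frac{1}{126735}\right) = 484271 - \left(\frac{35391}{3524} + \frac{157}{42245}\right) = 484271 - \frac{1495646063}{148871380} = \frac{72092596417917}{148871380}$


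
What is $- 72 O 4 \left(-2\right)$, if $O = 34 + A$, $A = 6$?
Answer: $23040$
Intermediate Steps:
$O = 40$ ($O = 34 + 6 = 40$)
$- 72 O 4 \left(-2\right) = \left(-72\right) 40 \cdot 4 \left(-2\right) = \left(-2880\right) \left(-8\right) = 23040$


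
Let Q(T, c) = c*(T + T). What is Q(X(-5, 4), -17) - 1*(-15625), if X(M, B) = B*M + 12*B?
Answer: 14673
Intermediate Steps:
X(M, B) = 12*B + B*M
Q(T, c) = 2*T*c (Q(T, c) = c*(2*T) = 2*T*c)
Q(X(-5, 4), -17) - 1*(-15625) = 2*(4*(12 - 5))*(-17) - 1*(-15625) = 2*(4*7)*(-17) + 15625 = 2*28*(-17) + 15625 = -952 + 15625 = 14673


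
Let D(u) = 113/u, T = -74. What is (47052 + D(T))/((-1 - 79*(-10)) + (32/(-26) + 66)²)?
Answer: 117682643/12466114 ≈ 9.4402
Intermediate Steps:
(47052 + D(T))/((-1 - 79*(-10)) + (32/(-26) + 66)²) = (47052 + 113/(-74))/((-1 - 79*(-10)) + (32/(-26) + 66)²) = (47052 + 113*(-1/74))/((-1 + 790) + (32*(-1/26) + 66)²) = (47052 - 113/74)/(789 + (-16/13 + 66)²) = 3481735/(74*(789 + (842/13)²)) = 3481735/(74*(789 + 708964/169)) = 3481735/(74*(842305/169)) = (3481735/74)*(169/842305) = 117682643/12466114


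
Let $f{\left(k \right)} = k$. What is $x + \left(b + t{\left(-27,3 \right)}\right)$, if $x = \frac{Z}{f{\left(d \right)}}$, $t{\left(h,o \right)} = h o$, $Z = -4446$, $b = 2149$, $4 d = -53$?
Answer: $\frac{127388}{53} \approx 2403.5$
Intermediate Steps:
$d = - \frac{53}{4}$ ($d = \frac{1}{4} \left(-53\right) = - \frac{53}{4} \approx -13.25$)
$x = \frac{17784}{53}$ ($x = - \frac{4446}{- \frac{53}{4}} = \left(-4446\right) \left(- \frac{4}{53}\right) = \frac{17784}{53} \approx 335.55$)
$x + \left(b + t{\left(-27,3 \right)}\right) = \frac{17784}{53} + \left(2149 - 81\right) = \frac{17784}{53} + 2068 = \frac{127388}{53}$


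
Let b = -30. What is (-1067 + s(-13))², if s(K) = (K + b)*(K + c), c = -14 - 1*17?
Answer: 680625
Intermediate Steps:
c = -31 (c = -14 - 17 = -31)
s(K) = (-31 + K)*(-30 + K) (s(K) = (K - 30)*(K - 31) = (-30 + K)*(-31 + K) = (-31 + K)*(-30 + K))
(-1067 + s(-13))² = (-1067 + (930 + (-13)² - 61*(-13)))² = (-1067 + (930 + 169 + 793))² = (-1067 + 1892)² = 825² = 680625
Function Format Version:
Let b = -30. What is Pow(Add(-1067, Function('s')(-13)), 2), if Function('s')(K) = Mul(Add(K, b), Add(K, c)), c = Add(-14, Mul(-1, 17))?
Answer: 680625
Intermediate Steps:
c = -31 (c = Add(-14, -17) = -31)
Function('s')(K) = Mul(Add(-31, K), Add(-30, K)) (Function('s')(K) = Mul(Add(K, -30), Add(K, -31)) = Mul(Add(-30, K), Add(-31, K)) = Mul(Add(-31, K), Add(-30, K)))
Pow(Add(-1067, Function('s')(-13)), 2) = Pow(Add(-1067, Add(930, Pow(-13, 2), Mul(-61, -13))), 2) = Pow(Add(-1067, Add(930, 169, 793)), 2) = Pow(Add(-1067, 1892), 2) = Pow(825, 2) = 680625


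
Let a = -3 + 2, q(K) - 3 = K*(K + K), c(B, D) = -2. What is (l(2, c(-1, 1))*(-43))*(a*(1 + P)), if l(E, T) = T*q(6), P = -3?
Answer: 12900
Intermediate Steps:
q(K) = 3 + 2*K² (q(K) = 3 + K*(K + K) = 3 + K*(2*K) = 3 + 2*K²)
l(E, T) = 75*T (l(E, T) = T*(3 + 2*6²) = T*(3 + 2*36) = T*(3 + 72) = T*75 = 75*T)
a = -1
(l(2, c(-1, 1))*(-43))*(a*(1 + P)) = ((75*(-2))*(-43))*(-(1 - 3)) = (-150*(-43))*(-1*(-2)) = 6450*2 = 12900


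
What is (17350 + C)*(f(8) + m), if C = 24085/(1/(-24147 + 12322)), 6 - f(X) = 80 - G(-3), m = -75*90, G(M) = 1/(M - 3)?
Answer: 11660635447375/6 ≈ 1.9434e+12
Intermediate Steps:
G(M) = 1/(-3 + M)
m = -6750
f(X) = -445/6 (f(X) = 6 - (80 - 1/(-3 - 3)) = 6 - (80 - 1/(-6)) = 6 - (80 - 1*(-1/6)) = 6 - (80 + 1/6) = 6 - 1*481/6 = 6 - 481/6 = -445/6)
C = -284805125 (C = 24085/(1/(-11825)) = 24085/(-1/11825) = 24085*(-11825) = -284805125)
(17350 + C)*(f(8) + m) = (17350 - 284805125)*(-445/6 - 6750) = -284787775*(-40945/6) = 11660635447375/6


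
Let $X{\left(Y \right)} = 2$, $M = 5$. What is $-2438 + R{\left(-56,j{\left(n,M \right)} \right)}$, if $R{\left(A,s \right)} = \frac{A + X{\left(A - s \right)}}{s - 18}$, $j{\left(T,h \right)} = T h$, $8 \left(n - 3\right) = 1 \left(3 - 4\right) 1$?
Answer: $- \frac{70270}{29} \approx -2423.1$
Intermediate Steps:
$n = \frac{23}{8}$ ($n = 3 + \frac{1 \left(3 - 4\right) 1}{8} = 3 + \frac{1 \left(-1\right) 1}{8} = 3 + \frac{\left(-1\right) 1}{8} = 3 + \frac{1}{8} \left(-1\right) = 3 - \frac{1}{8} = \frac{23}{8} \approx 2.875$)
$R{\left(A,s \right)} = \frac{2 + A}{-18 + s}$ ($R{\left(A,s \right)} = \frac{A + 2}{s - 18} = \frac{2 + A}{-18 + s}$)
$-2438 + R{\left(-56,j{\left(n,M \right)} \right)} = -2438 + \frac{2 - 56}{-18 + \frac{23}{8} \cdot 5} = -2438 + \frac{1}{-18 + \frac{115}{8}} \left(-54\right) = -2438 + \frac{1}{- \frac{29}{8}} \left(-54\right) = -2438 - - \frac{432}{29} = -2438 + \frac{432}{29} = - \frac{70270}{29}$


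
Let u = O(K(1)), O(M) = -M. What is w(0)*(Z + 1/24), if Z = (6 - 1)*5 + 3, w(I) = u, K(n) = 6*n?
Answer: -673/4 ≈ -168.25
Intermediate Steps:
u = -6 ≈ -6.0000
w(I) = -6
Z = 28 (Z = 5*5 + 3 = 25 + 3 = 28)
w(0)*(Z + 1/24) = -6*(28 + 1/24) = -6*673/24 = -673/4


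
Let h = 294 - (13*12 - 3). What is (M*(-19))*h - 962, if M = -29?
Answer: 76729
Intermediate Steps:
h = 141 (h = 294 - (156 - 3) = 294 - 1*153 = 294 - 153 = 141)
(M*(-19))*h - 962 = -29*(-19)*141 - 962 = 551*141 - 962 = 77691 - 962 = 76729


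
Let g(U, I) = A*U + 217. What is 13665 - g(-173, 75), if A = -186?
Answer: -18730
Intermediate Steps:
g(U, I) = 217 - 186*U (g(U, I) = -186*U + 217 = 217 - 186*U)
13665 - g(-173, 75) = 13665 - (217 - 186*(-173)) = 13665 - (217 + 32178) = 13665 - 1*32395 = 13665 - 32395 = -18730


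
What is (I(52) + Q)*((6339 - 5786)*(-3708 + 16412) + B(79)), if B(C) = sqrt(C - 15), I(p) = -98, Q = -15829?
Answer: -111892271640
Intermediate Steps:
B(C) = sqrt(-15 + C)
(I(52) + Q)*((6339 - 5786)*(-3708 + 16412) + B(79)) = (-98 - 15829)*((6339 - 5786)*(-3708 + 16412) + sqrt(-15 + 79)) = -15927*(553*12704 + sqrt(64)) = -15927*(7025312 + 8) = -15927*7025320 = -111892271640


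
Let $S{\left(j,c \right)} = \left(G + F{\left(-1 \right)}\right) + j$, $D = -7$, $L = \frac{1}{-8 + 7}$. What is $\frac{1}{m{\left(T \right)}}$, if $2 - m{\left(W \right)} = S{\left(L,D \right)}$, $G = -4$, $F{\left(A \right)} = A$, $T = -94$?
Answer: $\frac{1}{8} \approx 0.125$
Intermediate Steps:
$L = -1$ ($L = \frac{1}{-1} = -1$)
$S{\left(j,c \right)} = -5 + j$ ($S{\left(j,c \right)} = \left(-4 - 1\right) + j = -5 + j$)
$m{\left(W \right)} = 8$ ($m{\left(W \right)} = 2 - \left(-5 - 1\right) = 2 - -6 = 2 + 6 = 8$)
$\frac{1}{m{\left(T \right)}} = \frac{1}{8}$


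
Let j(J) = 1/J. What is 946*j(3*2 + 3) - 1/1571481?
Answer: 165180113/1571481 ≈ 105.11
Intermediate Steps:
946*j(3*2 + 3) - 1/1571481 = 946/(3*2 + 3) - 1/1571481 = 946/(6 + 3) - 1*1/1571481 = 946/9 - 1/1571481 = 165180113/1571481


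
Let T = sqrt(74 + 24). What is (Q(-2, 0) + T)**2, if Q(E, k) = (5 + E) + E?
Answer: 99 + 14*sqrt(2) ≈ 118.80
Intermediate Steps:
Q(E, k) = 5 + 2*E
T = 7*sqrt(2) (T = sqrt(98) = 7*sqrt(2) ≈ 9.8995)
(Q(-2, 0) + T)**2 = ((5 + 2*(-2)) + 7*sqrt(2))**2 = ((5 - 4) + 7*sqrt(2))**2 = (1 + 7*sqrt(2))**2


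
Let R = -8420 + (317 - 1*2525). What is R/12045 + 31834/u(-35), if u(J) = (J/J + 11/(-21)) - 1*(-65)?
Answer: 146138866/301125 ≈ 485.31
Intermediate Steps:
R = -10628 (R = -8420 + (317 - 2525) = -8420 - 2208 = -10628)
u(J) = 1375/21 (u(J) = (1 + 11*(-1/21)) + 65 = (1 - 11/21) + 65 = 10/21 + 65 = 1375/21)
R/12045 + 31834/u(-35) = -10628/12045 + 31834/(1375/21) = -10628*1/12045 + 31834*(21/1375) = -10628/12045 + 60774/125 = 146138866/301125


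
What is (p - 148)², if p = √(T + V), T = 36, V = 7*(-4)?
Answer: 21912 - 592*√2 ≈ 21075.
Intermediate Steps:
V = -28
p = 2*√2 (p = √(36 - 28) = √8 = 2*√2 ≈ 2.8284)
(p - 148)² = (2*√2 - 148)² = (-148 + 2*√2)²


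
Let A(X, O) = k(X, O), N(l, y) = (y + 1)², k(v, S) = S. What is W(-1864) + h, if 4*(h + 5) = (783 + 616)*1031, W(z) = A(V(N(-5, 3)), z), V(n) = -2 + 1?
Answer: 1434893/4 ≈ 3.5872e+5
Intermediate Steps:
N(l, y) = (1 + y)²
V(n) = -1
A(X, O) = O
W(z) = z
h = 1442349/4 (h = -5 + ((783 + 616)*1031)/4 = -5 + (1399*1031)/4 = -5 + (¼)*1442369 = -5 + 1442369/4 = 1442349/4 ≈ 3.6059e+5)
W(-1864) + h = -1864 + 1442349/4 = 1434893/4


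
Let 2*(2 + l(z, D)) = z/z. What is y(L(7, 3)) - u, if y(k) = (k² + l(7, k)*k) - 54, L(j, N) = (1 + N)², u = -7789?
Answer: 7967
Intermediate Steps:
l(z, D) = -3/2 (l(z, D) = -2 + (z/z)/2 = -2 + (½)*1 = -2 + ½ = -3/2)
y(k) = -54 + k² - 3*k/2 (y(k) = (k² - 3*k/2) - 54 = -54 + k² - 3*k/2)
y(L(7, 3)) - u = (-54 + ((1 + 3)²)² - 3*(1 + 3)²/2) - 1*(-7789) = (-54 + (4²)² - 3/2*4²) + 7789 = (-54 + 16² - 3/2*16) + 7789 = (-54 + 256 - 24) + 7789 = 178 + 7789 = 7967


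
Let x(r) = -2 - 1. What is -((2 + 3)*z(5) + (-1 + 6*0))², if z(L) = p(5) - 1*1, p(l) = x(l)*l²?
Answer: -145161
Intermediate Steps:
x(r) = -3
p(l) = -3*l²
z(L) = -76 (z(L) = -3*5² - 1*1 = -3*25 - 1 = -75 - 1 = -76)
-((2 + 3)*z(5) + (-1 + 6*0))² = -((2 + 3)*(-76) + (-1 + 6*0))² = -(5*(-76) + (-1 + 0))² = -(-380 - 1)² = -1*(-381)² = -1*145161 = -145161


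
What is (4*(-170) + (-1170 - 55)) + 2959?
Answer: 1054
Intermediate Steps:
(4*(-170) + (-1170 - 55)) + 2959 = (-680 - 1225) + 2959 = -1905 + 2959 = 1054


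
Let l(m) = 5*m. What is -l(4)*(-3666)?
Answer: 73320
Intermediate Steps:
-l(4)*(-3666) = -5*4*(-3666) = -20*(-3666) = -1*(-73320) = 73320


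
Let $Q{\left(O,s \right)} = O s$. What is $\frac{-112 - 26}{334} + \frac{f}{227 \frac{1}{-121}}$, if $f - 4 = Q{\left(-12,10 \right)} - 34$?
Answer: $\frac{3015387}{37909} \approx 79.543$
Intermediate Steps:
$f = -150$ ($f = 4 - 154 = -150$)
$\frac{-112 - 26}{334} + \frac{f}{227 \frac{1}{-121}} = \frac{-112 - 26}{334} - \frac{150}{227 \frac{1}{-121}} = \left(-138\right) \frac{1}{334} - \frac{150}{227 \left(- \frac{1}{121}\right)} = - \frac{69}{167} - \frac{150}{- \frac{227}{121}} = - \frac{69}{167} - - \frac{18150}{227} = - \frac{69}{167} + \frac{18150}{227} = \frac{3015387}{37909}$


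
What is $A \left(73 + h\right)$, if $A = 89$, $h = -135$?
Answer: $-5518$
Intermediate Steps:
$A \left(73 + h\right) = 89 \left(73 - 135\right) = 89 \left(-62\right) = -5518$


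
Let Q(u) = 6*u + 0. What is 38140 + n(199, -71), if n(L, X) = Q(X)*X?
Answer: 68386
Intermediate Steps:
Q(u) = 6*u
n(L, X) = 6*X² (n(L, X) = (6*X)*X = 6*X²)
38140 + n(199, -71) = 38140 + 6*(-71)² = 38140 + 6*5041 = 38140 + 30246 = 68386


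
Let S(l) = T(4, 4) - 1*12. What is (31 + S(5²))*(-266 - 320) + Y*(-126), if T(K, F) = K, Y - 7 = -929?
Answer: 102694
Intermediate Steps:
Y = -922 (Y = 7 - 929 = -922)
S(l) = -8 (S(l) = 4 - 1*12 = 4 - 12 = -8)
(31 + S(5²))*(-266 - 320) + Y*(-126) = (31 - 8)*(-266 - 320) - 922*(-126) = 23*(-586) + 116172 = -13478 + 116172 = 102694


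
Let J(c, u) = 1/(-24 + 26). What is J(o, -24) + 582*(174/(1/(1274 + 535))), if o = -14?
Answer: 366387625/2 ≈ 1.8319e+8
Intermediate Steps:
J(c, u) = ½ (J(c, u) = 1/2 = ½)
J(o, -24) + 582*(174/(1/(1274 + 535))) = ½ + 582*(174/(1/(1274 + 535))) = ½ + 582*(174/(1/1809)) = ½ + 582*(174*1809) = ½ + 582*314766 = ½ + 183193812 = 366387625/2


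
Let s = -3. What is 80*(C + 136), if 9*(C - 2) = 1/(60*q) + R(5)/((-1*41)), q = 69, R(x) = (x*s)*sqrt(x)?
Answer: 20567524/1863 + 400*sqrt(5)/123 ≈ 11047.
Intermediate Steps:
R(x) = -3*x**(3/2) (R(x) = (x*(-3))*sqrt(x) = (-3*x)*sqrt(x) = -3*x**(3/2))
C = 74521/37260 + 5*sqrt(5)/123 (C = 2 + (1/(60*69) + (-15*sqrt(5))/((-1*41)))/9 = 2 + ((1/60)*(1/69) - 15*sqrt(5)/(-41))/9 = 2 + (1/4140 - 15*sqrt(5)*(-1/41))/9 = 2 + (1/4140 + 15*sqrt(5)/41)/9 = 2 + (1/37260 + 5*sqrt(5)/123) = 74521/37260 + 5*sqrt(5)/123 ≈ 2.0909)
80*(C + 136) = 80*((74521/37260 + 5*sqrt(5)/123) + 136) = 80*(5141881/37260 + 5*sqrt(5)/123) = 20567524/1863 + 400*sqrt(5)/123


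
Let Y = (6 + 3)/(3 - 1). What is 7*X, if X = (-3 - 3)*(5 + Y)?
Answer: -399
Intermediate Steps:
Y = 9/2 ≈ 4.5000
X = -57 (X = (-3 - 3)*(5 + 9/2) = -6*19/2 = -57)
7*X = 7*(-57) = -399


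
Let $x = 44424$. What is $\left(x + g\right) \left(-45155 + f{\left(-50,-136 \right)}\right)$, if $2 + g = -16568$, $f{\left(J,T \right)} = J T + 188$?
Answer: $-1063103618$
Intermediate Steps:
$f{\left(J,T \right)} = 188 + J T$
$g = -16570$ ($g = -2 - 16568 = -16570$)
$\left(x + g\right) \left(-45155 + f{\left(-50,-136 \right)}\right) = \left(44424 - 16570\right) \left(-45155 + \left(188 - -6800\right)\right) = 27854 \left(-45155 + \left(188 + 6800\right)\right) = 27854 \left(-45155 + 6988\right) = 27854 \left(-38167\right) = -1063103618$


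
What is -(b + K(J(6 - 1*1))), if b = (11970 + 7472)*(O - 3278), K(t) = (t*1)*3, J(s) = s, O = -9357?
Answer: 245649655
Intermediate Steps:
K(t) = 3*t (K(t) = t*3 = 3*t)
b = -245649670 (b = (11970 + 7472)*(-9357 - 3278) = 19442*(-12635) = -245649670)
-(b + K(J(6 - 1*1))) = -(-245649670 + 3*(6 - 1*1)) = -(-245649670 + 3*(6 - 1)) = -(-245649670 + 3*5) = -(-245649670 + 15) = -1*(-245649655) = 245649655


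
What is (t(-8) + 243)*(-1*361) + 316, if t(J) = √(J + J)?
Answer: -87407 - 1444*I ≈ -87407.0 - 1444.0*I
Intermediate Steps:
t(J) = √2*√J (t(J) = √(2*J) = √2*√J)
(t(-8) + 243)*(-1*361) + 316 = (√2*√(-8) + 243)*(-1*361) + 316 = (√2*(2*I*√2) + 243)*(-361) + 316 = (4*I + 243)*(-361) + 316 = (243 + 4*I)*(-361) + 316 = (-87723 - 1444*I) + 316 = -87407 - 1444*I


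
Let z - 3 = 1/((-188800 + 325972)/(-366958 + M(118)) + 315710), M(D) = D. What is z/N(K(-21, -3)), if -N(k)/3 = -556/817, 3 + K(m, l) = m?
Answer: 7885074076003/5366091257564 ≈ 1.4694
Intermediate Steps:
K(m, l) = -3 + m
N(k) = 1668/817 (N(k) = -(-1668)/817 = -3*(-556/817) = 1668/817)
z = 28953760377/9651243269 (z = 3 + 1/((-188800 + 325972)/(-366958 + 118) + 315710) = 3 + 1/(137172/(-366840) + 315710) = 3 + 1/(137172*(-1/366840) + 315710) = 3 + 1/(-11431/30570 + 315710) = 3 + 1/(9651243269/30570) = 3 + 30570/9651243269 = 28953760377/9651243269 ≈ 3.0000)
z/N(K(-21, -3)) = 28953760377/(9651243269*(1668/817)) = (28953760377/9651243269)*(817/1668) = 7885074076003/5366091257564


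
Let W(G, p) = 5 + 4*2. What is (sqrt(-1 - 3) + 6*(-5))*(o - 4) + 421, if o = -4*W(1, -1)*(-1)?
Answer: -1019 + 96*I ≈ -1019.0 + 96.0*I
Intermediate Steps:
W(G, p) = 13 (W(G, p) = 5 + 8 = 13)
o = 52 (o = -4*13*(-1) = -52*(-1) = 52)
(sqrt(-1 - 3) + 6*(-5))*(o - 4) + 421 = (sqrt(-1 - 3) + 6*(-5))*(52 - 4) + 421 = (sqrt(-4) - 30)*48 + 421 = (2*I - 30)*48 + 421 = (-30 + 2*I)*48 + 421 = (-1440 + 96*I) + 421 = -1019 + 96*I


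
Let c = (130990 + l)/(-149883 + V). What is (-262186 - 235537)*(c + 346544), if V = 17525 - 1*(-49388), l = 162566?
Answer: -7155380852871826/41485 ≈ -1.7248e+11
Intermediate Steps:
V = 66913 (V = 17525 + 49388 = 66913)
c = -146778/41485 (c = (130990 + 162566)/(-149883 + 66913) = 293556/(-82970) = 293556*(-1/82970) = -146778/41485 ≈ -3.5381)
(-262186 - 235537)*(c + 346544) = (-262186 - 235537)*(-146778/41485 + 346544) = -497723*14376231062/41485 = -7155380852871826/41485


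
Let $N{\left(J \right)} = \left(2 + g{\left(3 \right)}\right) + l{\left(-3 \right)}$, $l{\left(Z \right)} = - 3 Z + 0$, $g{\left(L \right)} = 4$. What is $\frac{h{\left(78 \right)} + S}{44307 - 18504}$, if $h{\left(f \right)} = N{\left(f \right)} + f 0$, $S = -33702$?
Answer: $- \frac{3743}{2867} \approx -1.3055$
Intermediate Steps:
$l{\left(Z \right)} = - 3 Z$
$N{\left(J \right)} = 15$ ($N{\left(J \right)} = \left(2 + 4\right) - -9 = 6 + 9 = 15$)
$h{\left(f \right)} = 15$ ($h{\left(f \right)} = 15 + f 0 = 15 + 0 = 15$)
$\frac{h{\left(78 \right)} + S}{44307 - 18504} = \frac{15 - 33702}{44307 - 18504} = - \frac{33687}{25803} = \left(-33687\right) \frac{1}{25803} = - \frac{3743}{2867}$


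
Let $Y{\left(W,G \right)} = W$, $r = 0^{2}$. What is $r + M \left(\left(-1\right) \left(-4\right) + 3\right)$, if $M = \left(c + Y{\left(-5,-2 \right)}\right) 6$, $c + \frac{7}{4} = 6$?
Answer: $- \frac{63}{2} \approx -31.5$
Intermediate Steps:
$c = \frac{17}{4}$ ($c = - \frac{7}{4} + 6 = \frac{17}{4} \approx 4.25$)
$r = 0$
$M = - \frac{9}{2}$ ($M = \left(\frac{17}{4} - 5\right) 6 = \left(- \frac{3}{4}\right) 6 = - \frac{9}{2} \approx -4.5$)
$r + M \left(\left(-1\right) \left(-4\right) + 3\right) = 0 - \frac{9 \left(\left(-1\right) \left(-4\right) + 3\right)}{2} = 0 - \frac{9 \left(4 + 3\right)}{2} = 0 - \frac{63}{2} = - \frac{63}{2}$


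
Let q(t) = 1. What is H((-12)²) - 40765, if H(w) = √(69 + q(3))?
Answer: -40765 + √70 ≈ -40757.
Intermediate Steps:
H(w) = √70 (H(w) = √(69 + 1) = √70)
H((-12)²) - 40765 = √70 - 40765 = -40765 + √70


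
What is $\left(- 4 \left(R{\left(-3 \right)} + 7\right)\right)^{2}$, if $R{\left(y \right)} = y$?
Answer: $256$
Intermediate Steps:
$\left(- 4 \left(R{\left(-3 \right)} + 7\right)\right)^{2} = \left(- 4 \left(-3 + 7\right)\right)^{2} = \left(\left(-4\right) 4\right)^{2} = \left(-16\right)^{2} = 256$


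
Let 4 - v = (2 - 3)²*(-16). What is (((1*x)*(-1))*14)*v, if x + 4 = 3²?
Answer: -1400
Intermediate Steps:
x = 5 (x = -4 + 3² = -4 + 9 = 5)
v = 20 (v = 4 - (2 - 3)²*(-16) = 4 - (-1)²*(-16) = 4 - (-16) = 4 - 1*(-16) = 4 + 16 = 20)
(((1*x)*(-1))*14)*v = (((1*5)*(-1))*14)*20 = ((5*(-1))*14)*20 = -5*14*20 = -70*20 = -1400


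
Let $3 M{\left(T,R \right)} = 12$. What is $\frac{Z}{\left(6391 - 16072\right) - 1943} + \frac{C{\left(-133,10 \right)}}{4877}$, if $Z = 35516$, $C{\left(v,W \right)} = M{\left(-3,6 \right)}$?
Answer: $- \frac{43291259}{14172562} \approx -3.0546$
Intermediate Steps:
$M{\left(T,R \right)} = 4$ ($M{\left(T,R \right)} = \frac{1}{3} \cdot 12 = 4$)
$C{\left(v,W \right)} = 4$
$\frac{Z}{\left(6391 - 16072\right) - 1943} + \frac{C{\left(-133,10 \right)}}{4877} = \frac{35516}{\left(6391 - 16072\right) - 1943} + \frac{4}{4877} = \frac{35516}{-9681 - 1943} + 4 \cdot \frac{1}{4877} = \frac{35516}{-11624} + \frac{4}{4877} = 35516 \left(- \frac{1}{11624}\right) + \frac{4}{4877} = - \frac{8879}{2906} + \frac{4}{4877} = - \frac{43291259}{14172562}$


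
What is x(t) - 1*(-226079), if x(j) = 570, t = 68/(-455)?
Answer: 226649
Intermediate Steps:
t = -68/455 (t = 68*(-1/455) = -68/455 ≈ -0.14945)
x(t) - 1*(-226079) = 570 - 1*(-226079) = 570 + 226079 = 226649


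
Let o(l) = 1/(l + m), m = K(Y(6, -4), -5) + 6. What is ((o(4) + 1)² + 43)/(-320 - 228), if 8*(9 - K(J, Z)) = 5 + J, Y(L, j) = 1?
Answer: -58769/730073 ≈ -0.080497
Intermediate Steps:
K(J, Z) = 67/8 - J/8 (K(J, Z) = 9 - (5 + J)/8 = 9 + (-5/8 - J/8) = 67/8 - J/8)
m = 57/4 (m = (67/8 - ⅛*1) + 6 = (67/8 - ⅛) + 6 = 33/4 + 6 = 57/4 ≈ 14.250)
o(l) = 1/(57/4 + l) (o(l) = 1/(l + 57/4) = 1/(57/4 + l))
((o(4) + 1)² + 43)/(-320 - 228) = ((4/(57 + 4*4) + 1)² + 43)/(-320 - 228) = ((4/(57 + 16) + 1)² + 43)/(-548) = ((4/73 + 1)² + 43)*(-1/548) = ((77/73)² + 43)*(-1/548) = (5929/5329 + 43)*(-1/548) = (235076/5329)*(-1/548) = -58769/730073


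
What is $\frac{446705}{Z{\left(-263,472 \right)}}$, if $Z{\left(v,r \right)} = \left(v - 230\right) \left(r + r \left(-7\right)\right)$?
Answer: $\frac{446705}{1396176} \approx 0.31995$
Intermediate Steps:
$Z{\left(v,r \right)} = - 6 r \left(-230 + v\right)$ ($Z{\left(v,r \right)} = \left(-230 + v\right) \left(r - 7 r\right) = \left(-230 + v\right) \left(- 6 r\right) = - 6 r \left(-230 + v\right)$)
$\frac{446705}{Z{\left(-263,472 \right)}} = \frac{446705}{6 \cdot 472 \left(230 - -263\right)} = \frac{446705}{6 \cdot 472 \left(230 + 263\right)} = \frac{446705}{6 \cdot 472 \cdot 493} = \frac{446705}{1396176}$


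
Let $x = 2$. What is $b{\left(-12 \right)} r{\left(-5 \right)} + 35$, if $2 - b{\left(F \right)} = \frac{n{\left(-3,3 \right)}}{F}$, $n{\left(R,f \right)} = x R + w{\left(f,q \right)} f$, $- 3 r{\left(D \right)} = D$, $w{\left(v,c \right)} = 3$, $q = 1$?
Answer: $\frac{155}{4} \approx 38.75$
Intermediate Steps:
$r{\left(D \right)} = - \frac{D}{3}$
$n{\left(R,f \right)} = 2 R + 3 f$
$b{\left(F \right)} = 2 - \frac{3}{F}$ ($b{\left(F \right)} = 2 - \frac{2 \left(-3\right) + 3 \cdot 3}{F} = 2 - \frac{-6 + 9}{F} = 2 - \frac{3}{F}$)
$b{\left(-12 \right)} r{\left(-5 \right)} + 35 = \left(2 - \frac{3}{-12}\right) \left(\left(- \frac{1}{3}\right) \left(-5\right)\right) + 35 = \left(2 - - \frac{1}{4}\right) \frac{5}{3} + 35 = \left(2 + \frac{1}{4}\right) \frac{5}{3} + 35 = \frac{9}{4} \cdot \frac{5}{3} + 35 = \frac{15}{4} + 35 = \frac{155}{4}$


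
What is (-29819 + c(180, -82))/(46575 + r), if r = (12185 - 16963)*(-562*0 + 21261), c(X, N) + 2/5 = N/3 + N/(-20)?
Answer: 895279/3046154490 ≈ 0.00029390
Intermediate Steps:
c(X, N) = -2/5 + 17*N/60 (c(X, N) = -2/5 + (N/3 + N/(-20)) = -2/5 + (N*(1/3) + N*(-1/20)) = -2/5 + (N/3 - N/20) = -2/5 + 17*N/60)
r = -101585058 (r = -4778*(0 + 21261) = -4778*21261 = -101585058)
(-29819 + c(180, -82))/(46575 + r) = (-29819 + (-2/5 + (17/60)*(-82)))/(46575 - 101585058) = (-29819 + (-2/5 - 697/30))/(-101538483) = (-29819 - 709/30)*(-1/101538483) = -895279/30*(-1/101538483) = 895279/3046154490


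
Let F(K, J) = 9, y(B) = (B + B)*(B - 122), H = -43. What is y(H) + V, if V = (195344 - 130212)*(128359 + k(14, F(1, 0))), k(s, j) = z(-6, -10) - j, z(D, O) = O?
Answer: 8359055070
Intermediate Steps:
y(B) = 2*B*(-122 + B) (y(B) = (2*B)*(-122 + B) = 2*B*(-122 + B))
k(s, j) = -10 - j
V = 8359040880 (V = (195344 - 130212)*(128359 + (-10 - 1*9)) = 65132*(128359 + (-10 - 9)) = 65132*(128359 - 19) = 65132*128340 = 8359040880)
y(H) + V = 2*(-43)*(-122 - 43) + 8359040880 = 2*(-43)*(-165) + 8359040880 = 14190 + 8359040880 = 8359055070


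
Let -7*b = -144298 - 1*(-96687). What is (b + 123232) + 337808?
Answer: 3274891/7 ≈ 4.6784e+5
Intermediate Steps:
b = 47611/7 (b = -(-144298 - 1*(-96687))/7 = -(-144298 + 96687)/7 = -⅐*(-47611) = 47611/7 ≈ 6801.6)
(b + 123232) + 337808 = (47611/7 + 123232) + 337808 = 910235/7 + 337808 = 3274891/7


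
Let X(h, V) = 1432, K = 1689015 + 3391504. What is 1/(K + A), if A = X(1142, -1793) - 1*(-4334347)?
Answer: 1/9416298 ≈ 1.0620e-7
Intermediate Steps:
K = 5080519
A = 4335779 (A = 1432 - 1*(-4334347) = 1432 + 4334347 = 4335779)
1/(K + A) = 1/(5080519 + 4335779) = 1/9416298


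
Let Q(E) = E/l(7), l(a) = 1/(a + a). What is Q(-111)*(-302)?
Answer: 469308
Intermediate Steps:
l(a) = 1/(2*a)
Q(E) = 14*E (Q(E) = E/(((½)/7)) = E/(((½)*(⅐))) = E/(1/14) = E*14 = 14*E)
Q(-111)*(-302) = (14*(-111))*(-302) = -1554*(-302) = 469308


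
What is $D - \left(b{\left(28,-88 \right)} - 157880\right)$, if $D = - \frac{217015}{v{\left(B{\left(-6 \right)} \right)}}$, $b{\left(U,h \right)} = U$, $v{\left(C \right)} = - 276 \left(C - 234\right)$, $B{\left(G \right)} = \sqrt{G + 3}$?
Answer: $\frac{132535716381}{839638} - \frac{217015 i \sqrt{3}}{15113484} \approx 1.5785 \cdot 10^{5} - 0.024871 i$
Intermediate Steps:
$B{\left(G \right)} = \sqrt{3 + G}$
$v{\left(C \right)} = 64584 - 276 C$ ($v{\left(C \right)} = - 276 \left(-234 + C\right) = 64584 - 276 C$)
$D = - \frac{217015}{64584 - 276 i \sqrt{3}}$ ($D = - \frac{217015}{64584 - 276 \sqrt{3 - 6}} = - \frac{217015}{64584 - 276 \sqrt{-3}} = - \frac{217015}{64584 - 276 i \sqrt{3}} \approx -3.36 - 0.024871 i$)
$D - \left(b{\left(28,-88 \right)} - 157880\right) = \left(- \frac{2821195}{839638} - \frac{217015 i \sqrt{3}}{15113484}\right) - \left(28 - 157880\right) = \left(- \frac{2821195}{839638} - \frac{217015 i \sqrt{3}}{15113484}\right) - -157852 = \left(- \frac{2821195}{839638} - \frac{217015 i \sqrt{3}}{15113484}\right) + 157852 = \frac{132535716381}{839638} - \frac{217015 i \sqrt{3}}{15113484}$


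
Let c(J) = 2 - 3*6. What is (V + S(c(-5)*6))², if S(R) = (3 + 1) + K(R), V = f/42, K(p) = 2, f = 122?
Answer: 34969/441 ≈ 79.295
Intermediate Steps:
c(J) = -16 (c(J) = 2 - 18 = -16)
V = 61/21 (V = 122/42 = 122*(1/42) = 61/21 ≈ 2.9048)
S(R) = 6 (S(R) = (3 + 1) + 2 = 4 + 2 = 6)
(V + S(c(-5)*6))² = (61/21 + 6)² = (187/21)² = 34969/441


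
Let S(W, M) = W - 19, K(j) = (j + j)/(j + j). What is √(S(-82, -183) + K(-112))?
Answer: 10*I ≈ 10.0*I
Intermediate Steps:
K(j) = 1 (K(j) = (2*j)/((2*j)) = (2*j)*(1/(2*j)) = 1)
S(W, M) = -19 + W
√(S(-82, -183) + K(-112)) = √((-19 - 82) + 1) = √(-101 + 1) = √(-100) = 10*I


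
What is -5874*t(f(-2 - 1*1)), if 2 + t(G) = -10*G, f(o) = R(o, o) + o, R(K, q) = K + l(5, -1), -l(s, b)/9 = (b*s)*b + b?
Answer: -2455332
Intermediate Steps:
l(s, b) = -9*b - 9*s*b² (l(s, b) = -9*((b*s)*b + b) = -9*(s*b² + b) = -9*(b + s*b²) = -9*b - 9*s*b²)
R(K, q) = -36 + K (R(K, q) = K - 9*(-1)*(1 - 1*5) = K - 9*(-1)*(1 - 5) = K - 9*(-1)*(-4) = K - 36 = -36 + K)
f(o) = -36 + 2*o (f(o) = (-36 + o) + o = -36 + 2*o)
t(G) = -2 - 10*G
-5874*t(f(-2 - 1*1)) = -5874*(-2 - 10*(-36 + 2*(-2 - 1*1))) = -5874*(-2 - 10*(-36 + 2*(-2 - 1))) = -5874*(-2 - 10*(-36 + 2*(-3))) = -5874*(-2 - 10*(-36 - 6)) = -5874*(-2 - 10*(-42)) = -5874*(-2 + 420) = -5874*418 = -2455332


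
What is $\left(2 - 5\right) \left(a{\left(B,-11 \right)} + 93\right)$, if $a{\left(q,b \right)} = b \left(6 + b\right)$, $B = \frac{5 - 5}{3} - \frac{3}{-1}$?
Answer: $-444$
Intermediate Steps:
$B = 3$ ($B = 0 \cdot \frac{1}{3} - -3 = 0 + 3 = 3$)
$\left(2 - 5\right) \left(a{\left(B,-11 \right)} + 93\right) = \left(2 - 5\right) \left(- 11 \left(6 - 11\right) + 93\right) = \left(2 - 5\right) \left(\left(-11\right) \left(-5\right) + 93\right) = - 3 \left(55 + 93\right) = \left(-3\right) 148 = -444$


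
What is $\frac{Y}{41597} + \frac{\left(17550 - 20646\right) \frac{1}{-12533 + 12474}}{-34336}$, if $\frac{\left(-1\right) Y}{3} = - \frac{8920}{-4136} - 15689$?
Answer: $\frac{6152789002869}{5445832484972} \approx 1.1298$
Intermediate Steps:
$Y = \frac{24330294}{517}$ ($Y = - 3 \left(- \frac{8920}{-4136} - 15689\right) = - 3 \left(\left(-8920\right) \left(- \frac{1}{4136}\right) - 15689\right) = - 3 \left(\frac{1115}{517} - 15689\right) = \left(-3\right) \left(- \frac{8110098}{517}\right) = \frac{24330294}{517} \approx 47061.0$)
$\frac{Y}{41597} + \frac{\left(17550 - 20646\right) \frac{1}{-12533 + 12474}}{-34336} = \frac{24330294}{517 \cdot 41597} + \frac{\left(17550 - 20646\right) \frac{1}{-12533 + 12474}}{-34336} = \frac{24330294}{517} \cdot \frac{1}{41597} + - \frac{3096}{-59} \left(- \frac{1}{34336}\right) = \frac{24330294}{21505649} + \left(-3096\right) \left(- \frac{1}{59}\right) \left(- \frac{1}{34336}\right) = \frac{24330294}{21505649} + \frac{3096}{59} \left(- \frac{1}{34336}\right) = \frac{24330294}{21505649} - \frac{387}{253228} = \frac{6152789002869}{5445832484972}$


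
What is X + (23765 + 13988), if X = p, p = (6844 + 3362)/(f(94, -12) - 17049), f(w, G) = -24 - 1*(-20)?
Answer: 643791703/17053 ≈ 37752.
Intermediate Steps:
f(w, G) = -4 (f(w, G) = -24 + 20 = -4)
p = -10206/17053 (p = (6844 + 3362)/(-4 - 17049) = 10206/(-17053) = 10206*(-1/17053) = -10206/17053 ≈ -0.59849)
X = -10206/17053 ≈ -0.59849
X + (23765 + 13988) = -10206/17053 + (23765 + 13988) = -10206/17053 + 37753 = 643791703/17053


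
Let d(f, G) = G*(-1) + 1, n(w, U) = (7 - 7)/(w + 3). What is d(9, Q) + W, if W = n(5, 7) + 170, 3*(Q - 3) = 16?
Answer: 488/3 ≈ 162.67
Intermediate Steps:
Q = 25/3 (Q = 3 + (1/3)*16 = 3 + 16/3 = 25/3 ≈ 8.3333)
n(w, U) = 0 (n(w, U) = 0/(3 + w) = 0)
d(f, G) = 1 - G (d(f, G) = -G + 1 = 1 - G)
W = 170 (W = 0 + 170 = 170)
d(9, Q) + W = (1 - 1*25/3) + 170 = (1 - 25/3) + 170 = -22/3 + 170 = 488/3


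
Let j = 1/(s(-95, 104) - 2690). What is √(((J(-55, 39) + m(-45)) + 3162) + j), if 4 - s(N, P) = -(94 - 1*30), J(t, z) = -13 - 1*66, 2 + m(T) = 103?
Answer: √21889628034/2622 ≈ 56.427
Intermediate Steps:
m(T) = 101 (m(T) = -2 + 103 = 101)
J(t, z) = -79 (J(t, z) = -13 - 66 = -79)
s(N, P) = 68 (s(N, P) = 4 - (-1)*(94 - 1*30) = 4 - (-1)*(94 - 30) = 4 - (-1)*64 = 4 - 1*(-64) = 4 + 64 = 68)
j = -1/2622 (j = 1/(68 - 2690) = 1/(-2622) = -1/2622 ≈ -0.00038139)
√(((J(-55, 39) + m(-45)) + 3162) + j) = √(((-79 + 101) + 3162) - 1/2622) = √((22 + 3162) - 1/2622) = √(3184 - 1/2622) = √(8348447/2622) = √21889628034/2622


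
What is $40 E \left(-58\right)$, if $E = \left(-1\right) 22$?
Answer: $51040$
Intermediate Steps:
$E = -22$
$40 E \left(-58\right) = 40 \left(-22\right) \left(-58\right) = \left(-880\right) \left(-58\right) = 51040$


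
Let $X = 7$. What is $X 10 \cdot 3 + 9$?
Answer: $219$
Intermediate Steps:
$X 10 \cdot 3 + 9 = 7 \cdot 10 \cdot 3 + 9 = 7 \cdot 30 + 9 = 210 + 9 = 219$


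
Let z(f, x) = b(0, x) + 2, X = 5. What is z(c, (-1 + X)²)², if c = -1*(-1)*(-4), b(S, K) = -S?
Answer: 4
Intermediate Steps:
c = -4 (c = 1*(-4) = -4)
z(f, x) = 2 (z(f, x) = -1*0 + 2 = 0 + 2 = 2)
z(c, (-1 + X)²)² = 2² = 4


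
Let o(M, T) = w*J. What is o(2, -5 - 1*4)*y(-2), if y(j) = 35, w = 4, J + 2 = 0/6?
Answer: -280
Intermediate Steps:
J = -2 (J = -2 + 0/6 = -2 + 0*(⅙) = -2 + 0 = -2)
o(M, T) = -8 (o(M, T) = 4*(-2) = -8)
o(2, -5 - 1*4)*y(-2) = -8*35 = -280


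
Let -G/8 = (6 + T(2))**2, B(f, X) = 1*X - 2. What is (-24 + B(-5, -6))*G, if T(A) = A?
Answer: 16384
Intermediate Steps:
B(f, X) = -2 + X (B(f, X) = X - 2 = -2 + X)
G = -512 (G = -8*(6 + 2)**2 = -8*8**2 = -8*64 = -512)
(-24 + B(-5, -6))*G = (-24 + (-2 - 6))*(-512) = (-24 - 8)*(-512) = -32*(-512) = 16384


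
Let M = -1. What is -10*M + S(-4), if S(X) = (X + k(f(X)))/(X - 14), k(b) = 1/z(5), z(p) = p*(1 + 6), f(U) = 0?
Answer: 6439/630 ≈ 10.221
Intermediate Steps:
z(p) = 7*p (z(p) = p*7 = 7*p)
k(b) = 1/35 (k(b) = 1/(7*5) = 1/35)
S(X) = (1/35 + X)/(-14 + X) (S(X) = (X + 1/35)/(X - 14) = (1/35 + X)/(-14 + X))
-10*M + S(-4) = -10*(-1) + (1/35 - 4)/(-14 - 4) = 10 - 139/35/(-18) = 10 - 1/18*(-139/35) = 10 + 139/630 = 6439/630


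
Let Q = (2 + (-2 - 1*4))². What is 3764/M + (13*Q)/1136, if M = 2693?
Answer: 302253/191203 ≈ 1.5808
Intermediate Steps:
Q = 16 (Q = (2 + (-2 - 4))² = (2 - 6)² = (-4)² = 16)
3764/M + (13*Q)/1136 = 3764/2693 + (13*16)/1136 = 3764*(1/2693) + 208*(1/1136) = 3764/2693 + 13/71 = 302253/191203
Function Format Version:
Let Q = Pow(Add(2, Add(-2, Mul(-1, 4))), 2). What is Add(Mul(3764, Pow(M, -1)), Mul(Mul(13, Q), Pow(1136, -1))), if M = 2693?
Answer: Rational(302253, 191203) ≈ 1.5808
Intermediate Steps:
Q = 16 (Q = Pow(Add(2, Add(-2, -4)), 2) = Pow(Add(2, -6), 2) = Pow(-4, 2) = 16)
Add(Mul(3764, Pow(M, -1)), Mul(Mul(13, Q), Pow(1136, -1))) = Add(Mul(3764, Pow(2693, -1)), Mul(Mul(13, 16), Pow(1136, -1))) = Add(Mul(3764, Rational(1, 2693)), Mul(208, Rational(1, 1136))) = Add(Rational(3764, 2693), Rational(13, 71)) = Rational(302253, 191203)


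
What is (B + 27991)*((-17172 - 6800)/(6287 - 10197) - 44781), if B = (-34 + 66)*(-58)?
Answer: -457544760263/391 ≈ -1.1702e+9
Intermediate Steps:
B = -1856 (B = 32*(-58) = -1856)
(B + 27991)*((-17172 - 6800)/(6287 - 10197) - 44781) = (-1856 + 27991)*((-17172 - 6800)/(6287 - 10197) - 44781) = 26135*(-23972/(-3910) - 44781) = 26135*(-23972*(-1/3910) - 44781) = 26135*(11986/1955 - 44781) = 26135*(-87534869/1955) = -457544760263/391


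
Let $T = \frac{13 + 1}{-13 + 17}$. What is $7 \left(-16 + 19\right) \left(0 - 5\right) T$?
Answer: $- \frac{735}{2} \approx -367.5$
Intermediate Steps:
$T = \frac{7}{2}$ ($T = \frac{14}{4} = 14 \cdot \frac{1}{4} = \frac{7}{2} \approx 3.5$)
$7 \left(-16 + 19\right) \left(0 - 5\right) T = 7 \left(-16 + 19\right) \left(0 - 5\right) \frac{7}{2} = 7 \cdot 3 \left(-5\right) \frac{7}{2} = 7 \left(-15\right) \frac{7}{2} = \left(-105\right) \frac{7}{2} = - \frac{735}{2}$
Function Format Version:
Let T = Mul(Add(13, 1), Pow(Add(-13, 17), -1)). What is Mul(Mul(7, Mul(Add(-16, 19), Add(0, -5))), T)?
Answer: Rational(-735, 2) ≈ -367.50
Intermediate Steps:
T = Rational(7, 2) (T = Mul(14, Pow(4, -1)) = Mul(14, Rational(1, 4)) = Rational(7, 2) ≈ 3.5000)
Mul(Mul(7, Mul(Add(-16, 19), Add(0, -5))), T) = Mul(Mul(7, Mul(Add(-16, 19), Add(0, -5))), Rational(7, 2)) = Mul(Mul(7, Mul(3, -5)), Rational(7, 2)) = Mul(Mul(7, -15), Rational(7, 2)) = Mul(-105, Rational(7, 2)) = Rational(-735, 2)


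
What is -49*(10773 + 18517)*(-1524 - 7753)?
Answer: 13314443170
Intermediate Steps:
-49*(10773 + 18517)*(-1524 - 7753) = -1435210*(-9277) = -49*(-271723330) = 13314443170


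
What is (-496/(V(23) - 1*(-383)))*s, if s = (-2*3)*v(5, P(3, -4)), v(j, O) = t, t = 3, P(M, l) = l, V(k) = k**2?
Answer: 186/19 ≈ 9.7895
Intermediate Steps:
v(j, O) = 3
s = -18 (s = -2*3*3 = -6*3 = -18)
(-496/(V(23) - 1*(-383)))*s = -496/(23**2 - 1*(-383))*(-18) = -496/(529 + 383)*(-18) = -496/912*(-18) = -496*1/912*(-18) = -31/57*(-18) = 186/19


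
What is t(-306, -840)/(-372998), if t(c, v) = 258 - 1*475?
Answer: 217/372998 ≈ 0.00058177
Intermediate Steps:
t(c, v) = -217 (t(c, v) = 258 - 475 = -217)
t(-306, -840)/(-372998) = -217/(-372998) = -217*(-1/372998) = 217/372998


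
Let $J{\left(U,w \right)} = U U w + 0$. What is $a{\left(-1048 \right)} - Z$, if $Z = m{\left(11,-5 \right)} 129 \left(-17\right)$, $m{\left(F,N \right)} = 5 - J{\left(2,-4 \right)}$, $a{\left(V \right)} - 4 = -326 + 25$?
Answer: $45756$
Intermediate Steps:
$J{\left(U,w \right)} = w U^{2}$ ($J{\left(U,w \right)} = U^{2} w + 0 = w U^{2} + 0 = w U^{2}$)
$a{\left(V \right)} = -297$ ($a{\left(V \right)} = 4 + \left(-326 + 25\right) = 4 - 301 = -297$)
$m{\left(F,N \right)} = 21$ ($m{\left(F,N \right)} = 5 - - 4 \cdot 2^{2} = 5 - \left(-4\right) 4 = 5 - -16 = 5 + 16 = 21$)
$Z = -46053$ ($Z = 21 \cdot 129 \left(-17\right) = 2709 \left(-17\right) = -46053$)
$a{\left(-1048 \right)} - Z = -297 - -46053 = -297 + 46053 = 45756$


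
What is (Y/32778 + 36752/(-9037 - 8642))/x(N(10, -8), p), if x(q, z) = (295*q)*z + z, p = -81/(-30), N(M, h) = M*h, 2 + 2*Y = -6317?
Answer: 4201712855/123076817108442 ≈ 3.4139e-5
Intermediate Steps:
Y = -6319/2 (Y = -1 + (½)*(-6317) = -1 - 6317/2 = -6319/2 ≈ -3159.5)
p = 27/10 (p = -81*(-1/30) = 27/10 ≈ 2.7000)
x(q, z) = z + 295*q*z (x(q, z) = 295*q*z + z = z + 295*q*z)
(Y/32778 + 36752/(-9037 - 8642))/x(N(10, -8), p) = (-6319/2/32778 + 36752/(-9037 - 8642))/((27*(1 + 295*(10*(-8)))/10)) = (-6319/2*1/32778 + 36752/(-17679))/((27*(1 + 295*(-80))/10)) = (-6319/65556 + 36752*(-1/17679))/((27*(1 - 23600)/10)) = (-6319/65556 - 36752/17679)/(((27/10)*(-23599))) = -840342571/(386321508*(-637173/10)) = -840342571/386321508*(-10/637173) = 4201712855/123076817108442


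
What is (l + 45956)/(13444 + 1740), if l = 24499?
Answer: 70455/15184 ≈ 4.6401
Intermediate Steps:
(l + 45956)/(13444 + 1740) = (24499 + 45956)/(13444 + 1740) = 70455/15184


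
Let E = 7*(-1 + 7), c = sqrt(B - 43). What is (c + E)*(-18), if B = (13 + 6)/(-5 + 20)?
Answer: -756 - 6*I*sqrt(9390)/5 ≈ -756.0 - 116.28*I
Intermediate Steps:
B = 19/15 ≈ 1.2667
c = I*sqrt(9390)/15 (c = sqrt(19/15 - 43) = sqrt(-626/15) = I*sqrt(9390)/15 ≈ 6.4601*I)
E = 42 (E = 7*6 = 42)
(c + E)*(-18) = (I*sqrt(9390)/15 + 42)*(-18) = (42 + I*sqrt(9390)/15)*(-18) = -756 - 6*I*sqrt(9390)/5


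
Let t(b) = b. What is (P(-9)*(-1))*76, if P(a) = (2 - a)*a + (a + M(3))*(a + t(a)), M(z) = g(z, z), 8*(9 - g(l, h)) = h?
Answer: 7011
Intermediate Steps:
g(l, h) = 9 - h/8
M(z) = 9 - z/8
P(a) = a*(2 - a) + 2*a*(69/8 + a) (P(a) = (2 - a)*a + (a + (9 - 1/8*3))*(a + a) = a*(2 - a) + (a + (9 - 3/8))*(2*a) = a*(2 - a) + (a + 69/8)*(2*a) = a*(2 - a) + (69/8 + a)*(2*a) = a*(2 - a) + 2*a*(69/8 + a))
(P(-9)*(-1))*76 = (((1/4)*(-9)*(77 + 4*(-9)))*(-1))*76 = (((1/4)*(-9)*(77 - 36))*(-1))*76 = (((1/4)*(-9)*41)*(-1))*76 = -369/4*(-1)*76 = (369/4)*76 = 7011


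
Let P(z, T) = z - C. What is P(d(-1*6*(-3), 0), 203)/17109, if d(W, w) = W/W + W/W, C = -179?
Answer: 181/17109 ≈ 0.010579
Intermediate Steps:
d(W, w) = 2 (d(W, w) = 1 + 1 = 2)
P(z, T) = 179 + z (P(z, T) = z - 1*(-179) = z + 179 = 179 + z)
P(d(-1*6*(-3), 0), 203)/17109 = (179 + 2)/17109 = 181*(1/17109) = 181/17109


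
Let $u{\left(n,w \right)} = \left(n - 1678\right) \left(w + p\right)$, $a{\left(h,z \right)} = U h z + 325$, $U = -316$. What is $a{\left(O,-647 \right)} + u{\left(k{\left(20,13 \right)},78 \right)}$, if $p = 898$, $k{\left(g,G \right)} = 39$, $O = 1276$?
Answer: $259281413$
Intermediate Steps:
$a{\left(h,z \right)} = 325 - 316 h z$ ($a{\left(h,z \right)} = - 316 h z + 325 = 325 - 316 h z$)
$u{\left(n,w \right)} = \left(-1678 + n\right) \left(898 + w\right)$ ($u{\left(n,w \right)} = \left(n - 1678\right) \left(w + 898\right) = \left(-1678 + n\right) \left(898 + w\right)$)
$a{\left(O,-647 \right)} + u{\left(k{\left(20,13 \right)},78 \right)} = \left(325 - 403216 \left(-647\right)\right) + \left(-1506844 - 130884 + 898 \cdot 39 + 39 \cdot 78\right) = \left(325 + 260880752\right) + \left(-1506844 - 130884 + 35022 + 3042\right) = 260881077 - 1599664 = 259281413$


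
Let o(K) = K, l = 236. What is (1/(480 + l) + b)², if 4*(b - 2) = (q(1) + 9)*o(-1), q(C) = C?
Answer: 127449/512656 ≈ 0.24861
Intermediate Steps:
b = -½ (b = 2 + ((1 + 9)*(-1))/4 = 2 + (10*(-1))/4 = 2 + (¼)*(-10) = 2 - 5/2 = -½ ≈ -0.50000)
(1/(480 + l) + b)² = (1/(480 + 236) - ½)² = (1/716 - ½)² = (-357/716)² = 127449/512656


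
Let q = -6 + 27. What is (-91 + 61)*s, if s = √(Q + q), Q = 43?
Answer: -240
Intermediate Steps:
q = 21
s = 8 (s = √(43 + 21) = √64 = 8)
(-91 + 61)*s = (-91 + 61)*8 = -30*8 = -240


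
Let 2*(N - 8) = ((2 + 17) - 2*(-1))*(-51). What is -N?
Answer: 1055/2 ≈ 527.50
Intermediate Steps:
N = -1055/2 (N = 8 + (((2 + 17) - 2*(-1))*(-51))/2 = 8 + ((19 + 2)*(-51))/2 = 8 + (21*(-51))/2 = 8 + (½)*(-1071) = 8 - 1071/2 = -1055/2 ≈ -527.50)
-N = -1*(-1055/2) = 1055/2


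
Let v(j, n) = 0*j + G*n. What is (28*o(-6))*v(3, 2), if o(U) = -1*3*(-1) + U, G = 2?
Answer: -336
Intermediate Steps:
v(j, n) = 2*n (v(j, n) = 0*j + 2*n = 0 + 2*n = 2*n)
o(U) = 3 + U (o(U) = -3*(-1) + U = 3 + U)
(28*o(-6))*v(3, 2) = (28*(3 - 6))*(2*2) = (28*(-3))*4 = -84*4 = -336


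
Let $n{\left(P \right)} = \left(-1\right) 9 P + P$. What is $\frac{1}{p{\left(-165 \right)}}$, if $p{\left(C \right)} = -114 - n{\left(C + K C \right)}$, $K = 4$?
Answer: $- \frac{1}{6714} \approx -0.00014894$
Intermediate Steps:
$n{\left(P \right)} = - 8 P$ ($n{\left(P \right)} = - 9 P + P = - 8 P$)
$p{\left(C \right)} = -114 + 40 C$ ($p{\left(C \right)} = -114 - - 8 \left(C + 4 C\right) = -114 - - 8 \cdot 5 C = -114 - - 40 C = -114 + 40 C$)
$\frac{1}{p{\left(-165 \right)}} = \frac{1}{-114 + 40 \left(-165\right)} = \frac{1}{-114 - 6600} = \frac{1}{-6714} = - \frac{1}{6714}$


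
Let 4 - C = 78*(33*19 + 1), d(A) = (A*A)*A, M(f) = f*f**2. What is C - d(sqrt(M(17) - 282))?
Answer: -48980 - 4631*sqrt(4631) ≈ -3.6413e+5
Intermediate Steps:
M(f) = f**3
d(A) = A**3 (d(A) = A**2*A = A**3)
C = -48980 (C = 4 - 78*(33*19 + 1) = 4 - 78*(627 + 1) = 4 - 78*628 = 4 - 1*48984 = 4 - 48984 = -48980)
C - d(sqrt(M(17) - 282)) = -48980 - (sqrt(17**3 - 282))**3 = -48980 - (sqrt(4913 - 282))**3 = -48980 - (sqrt(4631))**3 = -48980 - 4631*sqrt(4631)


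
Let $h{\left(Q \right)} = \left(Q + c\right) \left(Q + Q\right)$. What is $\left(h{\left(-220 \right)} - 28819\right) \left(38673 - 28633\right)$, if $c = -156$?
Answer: $1371674840$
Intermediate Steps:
$h{\left(Q \right)} = 2 Q \left(-156 + Q\right)$ ($h{\left(Q \right)} = \left(Q - 156\right) \left(Q + Q\right) = \left(-156 + Q\right) 2 Q = 2 Q \left(-156 + Q\right)$)
$\left(h{\left(-220 \right)} - 28819\right) \left(38673 - 28633\right) = \left(2 \left(-220\right) \left(-156 - 220\right) - 28819\right) \left(38673 - 28633\right) = \left(2 \left(-220\right) \left(-376\right) - 28819\right) 10040 = \left(165440 - 28819\right) 10040 = 136621 \cdot 10040 = 1371674840$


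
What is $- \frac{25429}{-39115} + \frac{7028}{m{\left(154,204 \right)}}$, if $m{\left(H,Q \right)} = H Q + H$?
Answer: $\frac{3079125}{3528173} \approx 0.87272$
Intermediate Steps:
$m{\left(H,Q \right)} = H + H Q$
$- \frac{25429}{-39115} + \frac{7028}{m{\left(154,204 \right)}} = - \frac{25429}{-39115} + \frac{7028}{154 \left(1 + 204\right)} = \left(-25429\right) \left(- \frac{1}{39115}\right) + \frac{7028}{154 \cdot 205} = \frac{25429}{39115} + \frac{7028}{31570} = \frac{25429}{39115} + 7028 \cdot \frac{1}{31570} = \frac{25429}{39115} + \frac{502}{2255} = \frac{3079125}{3528173}$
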